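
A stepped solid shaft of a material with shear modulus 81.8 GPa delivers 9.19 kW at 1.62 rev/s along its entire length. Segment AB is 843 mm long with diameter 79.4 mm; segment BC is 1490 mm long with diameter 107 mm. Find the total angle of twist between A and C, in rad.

0.00366 rad

ω = 2π·1.62 = 10.18 rad/s, so T = P/ω = 9.19×10³ / 10.18 = 902.9 N·m.
J_AB = π(0.0794)⁴/32 = 3.90×10^-6 m⁴; J_BC = π(0.107)⁴/32 = 1.29×10^-5 m⁴.
θ = (T/G)·Σ L_i/J_i = (902.9/81.8×10⁹)·(0.843/3.90×10^-6 + 1.49/1.29×10^-5) = 3.663×10^-3 rad.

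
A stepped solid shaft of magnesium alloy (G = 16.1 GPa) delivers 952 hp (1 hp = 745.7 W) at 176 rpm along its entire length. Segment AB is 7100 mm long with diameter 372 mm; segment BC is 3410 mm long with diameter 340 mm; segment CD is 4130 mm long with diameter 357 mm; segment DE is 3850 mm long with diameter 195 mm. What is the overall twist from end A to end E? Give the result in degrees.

4.95°

ω = 2π·176/60 = 18.43 rad/s, so T = P/ω = 952×745.7 / 18.43 = 38520 N·m.
J_AB = π(0.372)⁴/32 = 1.88×10^-3 m⁴; J_BC = π(0.340)⁴/32 = 1.31×10^-3 m⁴; J_CD = π(0.357)⁴/32 = 1.59×10^-3 m⁴; J_DE = π(0.195)⁴/32 = 1.42×10^-4 m⁴.
θ = (T/G)·Σ L_i/J_i = (38520/16.1×10⁹)·(7.10/1.88×10^-3 + 3.41/1.31×10^-3 + 4.13/1.59×10^-3 + 3.85/1.42×10^-4) = 0.08634 rad.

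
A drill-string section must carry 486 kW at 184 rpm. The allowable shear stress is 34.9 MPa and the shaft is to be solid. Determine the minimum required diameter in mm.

ω = 2π·184/60 = 19.27 rad/s, so T = P/ω = 486×10³ / 19.27 = 25220 N·m.
For a solid shaft τ_max = 16T/(πd³), so d = (16T/(π τ_allow))^(1/3) = (16·25220/(π·3.49×10^7))^(1/3) = 0.1544 m.

154 mm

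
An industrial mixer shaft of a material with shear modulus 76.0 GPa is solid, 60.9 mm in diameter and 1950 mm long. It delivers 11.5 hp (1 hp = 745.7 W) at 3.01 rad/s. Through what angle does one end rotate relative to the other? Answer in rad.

0.0541 rad

ω = 3.01 rad/s, so T = P/ω = 11.5×745.7 / 3.010 = 2849 N·m.
J = πd⁴/32 = π(0.0609)⁴/32 = 1.350×10^-6 m⁴.
θ = T·L/(G·J) = 2849 × 1.95 / (76.0×10⁹ × 1.350×10^-6) = 0.05413 rad.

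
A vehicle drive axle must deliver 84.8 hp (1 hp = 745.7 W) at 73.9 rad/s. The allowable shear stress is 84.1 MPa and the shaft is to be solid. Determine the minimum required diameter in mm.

37.3 mm

ω = 73.9 rad/s, so T = P/ω = 84.8×745.7 / 73.90 = 855.7 N·m.
For a solid shaft τ_max = 16T/(πd³), so d = (16T/(π τ_allow))^(1/3) = (16·855.7/(π·8.41×10^7))^(1/3) = 0.03728 m.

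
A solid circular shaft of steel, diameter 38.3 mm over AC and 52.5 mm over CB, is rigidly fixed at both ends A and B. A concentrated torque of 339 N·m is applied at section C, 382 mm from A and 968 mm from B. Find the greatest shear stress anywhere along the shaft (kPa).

Compatibility: T_A·a/J_AC = T_B·b/J_CB with T_A + T_B = T₀.
J_AC = 2.11×10^-7 m⁴, J_CB = 7.46×10^-7 m⁴, so T_A = T₀·(J_AC/a)/((J_AC/a)+(J_CB/b)) = 141.6 N·m, T_B = 197.4 N·m.
τ in each portion: τ_AC = 1.28×10^7 Pa, τ_CB = 6.95×10^6 Pa; maximum is in AC.
τ_max = T_AC·r/J = 141.6·0.0191/2.11×10^-7 = 1.284×10^7 Pa.

12800 kPa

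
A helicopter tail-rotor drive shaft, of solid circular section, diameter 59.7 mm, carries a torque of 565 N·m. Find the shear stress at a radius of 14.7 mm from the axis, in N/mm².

6.66 N/mm²

J = πd⁴/32 = π(0.0597)⁴/32 = 1.247×10^-6 m⁴.
Shear stress varies linearly with radius: τ = T·r/J = 565.0 × 0.0147 / 1.247×10^-6 = 6.660×10^6 Pa.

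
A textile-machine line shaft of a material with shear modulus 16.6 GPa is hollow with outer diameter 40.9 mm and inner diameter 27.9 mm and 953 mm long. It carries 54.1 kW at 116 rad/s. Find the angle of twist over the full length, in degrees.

ω = 116 rad/s, so T = P/ω = 54.1×10³ / 116.0 = 466.4 N·m.
J = π(d_o⁴ − d_i⁴)/32 = π(0.0409⁴ − 0.0279⁴)/32 = 2.152×10^-7 m⁴.
θ = T·L/(G·J) = 466.4 × 0.953 / (16.6×10⁹ × 2.152×10^-7) = 0.1244 rad.

7.13°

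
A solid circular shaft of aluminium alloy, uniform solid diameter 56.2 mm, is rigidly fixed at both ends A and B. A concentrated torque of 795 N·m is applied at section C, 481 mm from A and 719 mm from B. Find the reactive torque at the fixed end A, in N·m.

With uniform GJ and both ends fixed, compatibility θ_AC = θ_CB gives T_A·a = T_B·b, together with T_A + T_B = T₀.
T_A = T₀·b/(a+b) = 795.0·719/1200 = 476.3 N·m; T_B = 318.7 N·m.

476 N·m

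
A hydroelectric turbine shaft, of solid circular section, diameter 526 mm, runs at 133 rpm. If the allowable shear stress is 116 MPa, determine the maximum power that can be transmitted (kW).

46200 kW

J = πd⁴/32 = π(0.526)⁴/32 = 7.515×10^-3 m⁴.
T_max = τ_allow·J/r = 1.16×10^8 × 7.515×10^-3 / 0.263 = 3.315e6 N·m.
ω = 2π·133/60 = 13.93 rad/s, so P_max = T_max·ω = 4.617×10^7 W.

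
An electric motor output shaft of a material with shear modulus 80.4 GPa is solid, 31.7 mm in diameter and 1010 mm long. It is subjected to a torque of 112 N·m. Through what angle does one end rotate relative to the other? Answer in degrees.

J = πd⁴/32 = π(0.0317)⁴/32 = 9.914×10^-8 m⁴.
θ = T·L/(G·J) = 112.0 × 1.01 / (80.4×10⁹ × 9.914×10^-8) = 0.01419 rad.

0.813°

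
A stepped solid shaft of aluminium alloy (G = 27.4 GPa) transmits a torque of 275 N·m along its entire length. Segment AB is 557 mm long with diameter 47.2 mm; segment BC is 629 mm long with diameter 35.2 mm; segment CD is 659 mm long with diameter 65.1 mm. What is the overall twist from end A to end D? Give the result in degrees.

J_AB = π(0.0472)⁴/32 = 4.87×10^-7 m⁴; J_BC = π(0.0352)⁴/32 = 1.51×10^-7 m⁴; J_CD = π(0.0651)⁴/32 = 1.76×10^-6 m⁴.
θ = (T/G)·Σ L_i/J_i = (275.0/27.4×10⁹)·(0.557/4.87×10^-7 + 0.629/1.51×10^-7 + 0.659/1.76×10^-6) = 0.05711 rad.

3.27°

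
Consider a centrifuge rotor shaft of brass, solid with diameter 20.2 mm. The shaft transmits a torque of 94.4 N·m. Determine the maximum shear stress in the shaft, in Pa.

5.83e7 Pa

J = πd⁴/32 = π(0.0202)⁴/32 = 1.635×10^-8 m⁴.
τ_max = T·r/J = 94.40 × 0.0101 / 1.635×10^-8 = 5.833×10^7 Pa.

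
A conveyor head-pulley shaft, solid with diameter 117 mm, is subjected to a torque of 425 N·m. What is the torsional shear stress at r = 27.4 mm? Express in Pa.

633000 Pa

J = πd⁴/32 = π(0.117)⁴/32 = 1.840×10^-5 m⁴.
Shear stress varies linearly with radius: τ = T·r/J = 425.0 × 0.0274 / 1.840×10^-5 = 6.330×10^5 Pa.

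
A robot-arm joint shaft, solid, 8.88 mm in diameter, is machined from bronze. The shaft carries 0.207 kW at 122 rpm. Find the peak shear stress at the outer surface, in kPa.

118000 kPa

ω = 2π·122/60 = 12.78 rad/s, so T = P/ω = 0.207×10³ / 12.78 = 16.20 N·m.
J = πd⁴/32 = π(0.00888)⁴/32 = 6.105×10^-10 m⁴.
τ_max = T·r/J = 16.20 × 0.00444 / 6.105×10^-10 = 1.178×10^8 Pa.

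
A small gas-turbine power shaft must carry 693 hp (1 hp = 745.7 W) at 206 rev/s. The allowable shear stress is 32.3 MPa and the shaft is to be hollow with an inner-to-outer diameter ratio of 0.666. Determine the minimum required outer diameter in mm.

ω = 2π·206 = 1294 rad/s, so T = P/ω = 693×745.7 / 1294 = 399.3 N·m.
For a hollow shaft with d_i/d_o = 0.666: τ_max = 16T/(π d_o³ (1−k⁴)), so d_o = [16T/(π τ_allow (1−k⁴))]^(1/3) = [16·399.3/(π·3.23×10^7·0.8033)]^(1/3) = 0.04279 m.

42.8 mm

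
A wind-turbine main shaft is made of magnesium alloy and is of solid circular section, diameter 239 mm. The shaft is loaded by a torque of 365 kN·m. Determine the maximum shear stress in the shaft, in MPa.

136 MPa

J = πd⁴/32 = π(0.239)⁴/32 = 3.203×10^-4 m⁴.
τ_max = T·r/J = 365000 × 0.119 / 3.203×10^-4 = 1.362×10^8 Pa.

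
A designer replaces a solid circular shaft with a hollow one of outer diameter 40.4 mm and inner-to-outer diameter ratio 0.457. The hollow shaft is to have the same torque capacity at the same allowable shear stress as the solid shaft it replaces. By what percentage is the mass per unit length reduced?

18.5 %

Equal τ_max and T ⇒ the solid shaft needs d_s³ = d_o³(1−k⁴), so d_s = 40.4·(1−0.457⁴)^(1/3) = 39.80 mm.
Area ratio A_h/A_s = d_o²(1−k²)/d_s² = (1−k²)/(1−k⁴)^(2/3) = 0.8150.
Mass saving = 1 − 0.8150 = 18.5 %.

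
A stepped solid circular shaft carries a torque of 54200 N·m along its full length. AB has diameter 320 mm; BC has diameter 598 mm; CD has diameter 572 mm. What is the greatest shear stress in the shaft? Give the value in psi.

1220 psi

Under the same torque, τ_max = 16T/(πd³) is largest where d is smallest — segment AB (d = 320 mm).
τ_max = 16·54200/(π·(0.320)³) = 8.424×10^6 Pa.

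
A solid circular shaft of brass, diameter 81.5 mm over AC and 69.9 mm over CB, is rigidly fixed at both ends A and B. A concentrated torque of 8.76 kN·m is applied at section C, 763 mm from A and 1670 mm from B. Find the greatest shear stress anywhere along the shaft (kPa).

Compatibility: T_A·a/J_AC = T_B·b/J_CB with T_A + T_B = T₀.
J_AC = 4.33×10^-6 m⁴, J_CB = 2.34×10^-6 m⁴, so T_A = T₀·(J_AC/a)/((J_AC/a)+(J_CB/b)) = 7024 N·m, T_B = 1736 N·m.
τ in each portion: τ_AC = 6.61×10^7 Pa, τ_CB = 2.59×10^7 Pa; maximum is in AC.
τ_max = T_AC·r/J = 7024·0.0408/4.33×10^-6 = 6.608×10^7 Pa.

66100 kPa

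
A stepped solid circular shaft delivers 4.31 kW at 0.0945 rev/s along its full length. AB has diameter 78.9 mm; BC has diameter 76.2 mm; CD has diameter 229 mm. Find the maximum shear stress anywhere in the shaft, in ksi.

12.1 ksi

ω = 2π·0.0945 = 0.5938 rad/s, so T = P/ω = 4.31×10³ / 0.5938 = 7259 N·m.
Under the same torque, τ_max = 16T/(πd³) is largest where d is smallest — segment BC (d = 76.2 mm).
τ_max = 16·7259/(π·(0.0762)³) = 8.355×10^7 Pa.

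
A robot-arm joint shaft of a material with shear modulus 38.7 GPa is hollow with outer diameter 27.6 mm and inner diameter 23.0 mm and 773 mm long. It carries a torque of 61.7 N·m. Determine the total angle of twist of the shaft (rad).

0.0418 rad

J = π(d_o⁴ − d_i⁴)/32 = π(0.0276⁴ − 0.0230⁴)/32 = 2.950×10^-8 m⁴.
θ = T·L/(G·J) = 61.70 × 0.773 / (38.7×10⁹ × 2.950×10^-8) = 0.04178 rad.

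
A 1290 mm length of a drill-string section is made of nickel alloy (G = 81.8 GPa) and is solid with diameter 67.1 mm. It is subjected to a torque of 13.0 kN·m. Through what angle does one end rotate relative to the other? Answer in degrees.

5.90°

J = πd⁴/32 = π(0.0671)⁴/32 = 1.990×10^-6 m⁴.
θ = T·L/(G·J) = 13000 × 1.29 / (81.8×10⁹ × 1.990×10^-6) = 0.1030 rad.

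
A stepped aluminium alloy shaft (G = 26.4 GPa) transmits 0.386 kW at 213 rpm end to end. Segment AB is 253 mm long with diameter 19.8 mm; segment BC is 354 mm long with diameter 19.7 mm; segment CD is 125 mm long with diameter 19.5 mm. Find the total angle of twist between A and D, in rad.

0.0325 rad

ω = 2π·213/60 = 22.31 rad/s, so T = P/ω = 0.386×10³ / 22.31 = 17.31 N·m.
J_AB = π(0.0198)⁴/32 = 1.51×10^-8 m⁴; J_BC = π(0.0197)⁴/32 = 1.48×10^-8 m⁴; J_CD = π(0.0195)⁴/32 = 1.42×10^-8 m⁴.
θ = (T/G)·Σ L_i/J_i = (17.31/26.4×10⁹)·(0.253/1.51×10^-8 + 0.354/1.48×10^-8 + 0.125/1.42×10^-8) = 0.03246 rad.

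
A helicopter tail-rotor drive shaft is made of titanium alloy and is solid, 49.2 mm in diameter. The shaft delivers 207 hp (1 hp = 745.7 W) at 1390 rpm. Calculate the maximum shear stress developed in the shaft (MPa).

45.3 MPa

ω = 2π·1390/60 = 145.6 rad/s, so T = P/ω = 207×745.7 / 145.6 = 1060 N·m.
J = πd⁴/32 = π(0.0492)⁴/32 = 5.753×10^-7 m⁴.
τ_max = T·r/J = 1060 × 0.0246 / 5.753×10^-7 = 4.535×10^7 Pa.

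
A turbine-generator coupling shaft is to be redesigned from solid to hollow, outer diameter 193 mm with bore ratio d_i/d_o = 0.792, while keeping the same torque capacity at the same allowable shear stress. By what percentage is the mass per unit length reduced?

48.0 %

Equal τ_max and T ⇒ the solid shaft needs d_s³ = d_o³(1−k⁴), so d_s = 193·(1−0.792⁴)^(1/3) = 163.4 mm.
Area ratio A_h/A_s = d_o²(1−k²)/d_s² = (1−k²)/(1−k⁴)^(2/3) = 0.5202.
Mass saving = 1 − 0.5202 = 48.0 %.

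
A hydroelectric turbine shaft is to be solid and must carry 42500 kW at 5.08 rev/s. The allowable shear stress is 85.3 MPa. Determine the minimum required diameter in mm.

ω = 2π·5.08 = 31.92 rad/s, so T = P/ω = 42500×10³ / 31.92 = 1.332e6 N·m.
For a solid shaft τ_max = 16T/(πd³), so d = (16T/(π τ_allow))^(1/3) = (16·1.332e6/(π·8.53×10^7))^(1/3) = 0.4300 m.

430 mm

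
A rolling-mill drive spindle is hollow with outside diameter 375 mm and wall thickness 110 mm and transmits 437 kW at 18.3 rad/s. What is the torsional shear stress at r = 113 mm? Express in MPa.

1.43 MPa

ω = 18.3 rad/s, so T = P/ω = 437×10³ / 18.30 = 23880 N·m.
J = π(d_o⁴ − d_i⁴)/32 = π(0.375⁴ − 0.155⁴)/32 = 1.885×10^-3 m⁴.
Shear stress varies linearly with radius: τ = T·r/J = 23880 × 0.113 / 1.885×10^-3 = 1.432×10^6 Pa.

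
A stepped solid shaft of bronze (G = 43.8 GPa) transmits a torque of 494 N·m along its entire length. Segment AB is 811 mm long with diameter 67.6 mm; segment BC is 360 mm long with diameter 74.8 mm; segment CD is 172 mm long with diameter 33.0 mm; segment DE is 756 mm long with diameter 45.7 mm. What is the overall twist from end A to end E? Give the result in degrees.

2.43°

J_AB = π(0.0676)⁴/32 = 2.05×10^-6 m⁴; J_BC = π(0.0748)⁴/32 = 3.07×10^-6 m⁴; J_CD = π(0.0330)⁴/32 = 1.16×10^-7 m⁴; J_DE = π(0.0457)⁴/32 = 4.28×10^-7 m⁴.
θ = (T/G)·Σ L_i/J_i = (494.0/43.8×10⁹)·(0.811/2.05×10^-6 + 0.360/3.07×10^-6 + 0.172/1.16×10^-7 + 0.756/4.28×10^-7) = 0.04236 rad.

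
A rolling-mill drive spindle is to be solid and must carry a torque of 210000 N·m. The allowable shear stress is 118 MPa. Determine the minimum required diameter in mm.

For a solid shaft τ_max = 16T/(πd³), so d = (16T/(π τ_allow))^(1/3) = (16·210000/(π·1.18×10^8))^(1/3) = 0.2085 m.

208 mm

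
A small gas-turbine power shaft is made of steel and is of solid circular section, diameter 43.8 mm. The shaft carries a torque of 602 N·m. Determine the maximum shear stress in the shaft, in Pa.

J = πd⁴/32 = π(0.0438)⁴/32 = 3.613×10^-7 m⁴.
τ_max = T·r/J = 602.0 × 0.0219 / 3.613×10^-7 = 3.649×10^7 Pa.

3.65e7 Pa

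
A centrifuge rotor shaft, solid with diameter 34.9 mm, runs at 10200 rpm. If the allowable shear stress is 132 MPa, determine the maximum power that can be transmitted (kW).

J = πd⁴/32 = π(0.0349)⁴/32 = 1.456×10^-7 m⁴.
T_max = τ_allow·J/r = 1.32×10^8 × 1.456×10^-7 / 0.0175 = 1102 N·m.
ω = 2π·10200/60 = 1068 rad/s, so P_max = T_max·ω = 1.177×10^6 W.

1180 kW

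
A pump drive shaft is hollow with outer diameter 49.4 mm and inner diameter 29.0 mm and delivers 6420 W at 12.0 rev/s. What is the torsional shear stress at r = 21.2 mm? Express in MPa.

ω = 2π·12.0 = 75.40 rad/s, so T = P/ω = 6420 / 75.40 = 85.15 N·m.
J = π(d_o⁴ − d_i⁴)/32 = π(0.0494⁴ − 0.0290⁴)/32 = 5.152×10^-7 m⁴.
Shear stress varies linearly with radius: τ = T·r/J = 85.15 × 0.0212 / 5.152×10^-7 = 3.504×10^6 Pa.

3.50 MPa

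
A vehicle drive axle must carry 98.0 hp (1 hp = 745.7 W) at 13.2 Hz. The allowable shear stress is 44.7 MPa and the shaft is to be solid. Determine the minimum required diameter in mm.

ω = 2π·13.2 = 82.94 rad/s, so T = P/ω = 98.0×745.7 / 82.94 = 881.1 N·m.
For a solid shaft τ_max = 16T/(πd³), so d = (16T/(π τ_allow))^(1/3) = (16·881.1/(π·4.47×10^7))^(1/3) = 0.04648 m.

46.5 mm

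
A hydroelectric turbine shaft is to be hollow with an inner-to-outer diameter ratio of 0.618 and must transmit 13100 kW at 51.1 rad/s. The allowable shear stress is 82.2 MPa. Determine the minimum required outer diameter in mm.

ω = 51.1 rad/s, so T = P/ω = 13100×10³ / 51.10 = 256400 N·m.
For a hollow shaft with d_i/d_o = 0.618: τ_max = 16T/(π d_o³ (1−k⁴)), so d_o = [16T/(π τ_allow (1−k⁴))]^(1/3) = [16·256400/(π·8.22×10^7·0.8541)]^(1/3) = 0.2649 m.

265 mm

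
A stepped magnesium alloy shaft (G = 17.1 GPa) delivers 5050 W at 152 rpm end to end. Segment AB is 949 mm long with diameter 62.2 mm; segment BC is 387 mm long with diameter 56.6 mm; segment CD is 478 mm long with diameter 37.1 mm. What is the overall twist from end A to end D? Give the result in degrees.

3.83°

ω = 2π·152/60 = 15.92 rad/s, so T = P/ω = 5050 / 15.92 = 317.3 N·m.
J_AB = π(0.0622)⁴/32 = 1.47×10^-6 m⁴; J_BC = π(0.0566)⁴/32 = 1.01×10^-6 m⁴; J_CD = π(0.0371)⁴/32 = 1.86×10^-7 m⁴.
θ = (T/G)·Σ L_i/J_i = (317.3/17.1×10⁹)·(0.949/1.47×10^-6 + 0.387/1.01×10^-6 + 0.478/1.86×10^-7) = 0.06679 rad.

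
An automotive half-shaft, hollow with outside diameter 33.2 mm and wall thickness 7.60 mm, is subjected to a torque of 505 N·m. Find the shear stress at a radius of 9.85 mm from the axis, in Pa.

4.56e7 Pa

J = π(d_o⁴ − d_i⁴)/32 = π(0.0332⁴ − 0.0180⁴)/32 = 1.090×10^-7 m⁴.
Shear stress varies linearly with radius: τ = T·r/J = 505.0 × 0.00985 / 1.090×10^-7 = 4.565×10^7 Pa.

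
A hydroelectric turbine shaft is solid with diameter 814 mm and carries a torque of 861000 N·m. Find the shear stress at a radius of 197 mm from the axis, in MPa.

J = πd⁴/32 = π(0.814)⁴/32 = 0.04310 m⁴.
Shear stress varies linearly with radius: τ = T·r/J = 861000 × 0.197 / 0.04310 = 3.935×10^6 Pa.

3.94 MPa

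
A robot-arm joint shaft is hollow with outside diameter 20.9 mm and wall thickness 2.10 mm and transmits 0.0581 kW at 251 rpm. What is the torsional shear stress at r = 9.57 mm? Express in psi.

277 psi

ω = 2π·251/60 = 26.28 rad/s, so T = P/ω = 0.0581×10³ / 26.28 = 2.210 N·m.
J = π(d_o⁴ − d_i⁴)/32 = π(0.0209⁴ − 0.0167⁴)/32 = 1.110×10^-8 m⁴.
Shear stress varies linearly with radius: τ = T·r/J = 2.210 × 0.00957 / 1.110×10^-8 = 1.906×10^6 Pa.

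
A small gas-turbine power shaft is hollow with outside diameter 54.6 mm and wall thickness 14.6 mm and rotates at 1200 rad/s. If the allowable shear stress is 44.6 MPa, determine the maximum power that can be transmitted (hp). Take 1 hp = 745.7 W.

J = π(d_o⁴ − d_i⁴)/32 = π(0.0546⁴ − 0.0254⁴)/32 = 8.316×10^-7 m⁴.
T_max = τ_allow·J/r = 4.46×10^7 × 8.316×10^-7 / 0.0273 = 1359 N·m.
ω = 1200 rad/s, so P_max = T_max·ω = 1.630×10^6 W.

2190 hp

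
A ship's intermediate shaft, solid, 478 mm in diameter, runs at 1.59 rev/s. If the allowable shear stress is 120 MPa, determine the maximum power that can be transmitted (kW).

J = πd⁴/32 = π(0.478)⁴/32 = 5.125×10^-3 m⁴.
T_max = τ_allow·J/r = 1.20×10^8 × 5.125×10^-3 / 0.239 = 2.573e6 N·m.
ω = 2π·1.59 = 9.990 rad/s, so P_max = T_max·ω = 2.571×10^7 W.

25700 kW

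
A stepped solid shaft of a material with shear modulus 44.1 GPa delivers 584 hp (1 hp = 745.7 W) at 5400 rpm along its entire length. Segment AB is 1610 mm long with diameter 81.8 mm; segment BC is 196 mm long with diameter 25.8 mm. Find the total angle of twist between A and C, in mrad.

ω = 2π·5400/60 = 565.5 rad/s, so T = P/ω = 584×745.7 / 565.5 = 770.1 N·m.
J_AB = π(0.0818)⁴/32 = 4.40×10^-6 m⁴; J_BC = π(0.0258)⁴/32 = 4.35×10^-8 m⁴.
θ = (T/G)·Σ L_i/J_i = (770.1/44.1×10⁹)·(1.61/4.40×10^-6 + 0.196/4.35×10^-8) = 0.08508 rad.

85.1 mrad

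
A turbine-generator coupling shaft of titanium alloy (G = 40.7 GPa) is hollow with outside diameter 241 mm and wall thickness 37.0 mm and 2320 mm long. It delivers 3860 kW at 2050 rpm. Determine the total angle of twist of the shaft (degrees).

0.230°

ω = 2π·2050/60 = 214.7 rad/s, so T = P/ω = 3860×10³ / 214.7 = 17980 N·m.
J = π(d_o⁴ − d_i⁴)/32 = π(0.241⁴ − 0.167⁴)/32 = 2.548×10^-4 m⁴.
θ = T·L/(G·J) = 17980 × 2.32 / (40.7×10⁹ × 2.548×10^-4) = 4.022×10^-3 rad.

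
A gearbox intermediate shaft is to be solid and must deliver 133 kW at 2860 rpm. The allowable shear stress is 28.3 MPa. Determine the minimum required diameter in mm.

43.1 mm

ω = 2π·2860/60 = 299.5 rad/s, so T = P/ω = 133×10³ / 299.5 = 444.1 N·m.
For a solid shaft τ_max = 16T/(πd³), so d = (16T/(π τ_allow))^(1/3) = (16·444.1/(π·2.83×10^7))^(1/3) = 0.04307 m.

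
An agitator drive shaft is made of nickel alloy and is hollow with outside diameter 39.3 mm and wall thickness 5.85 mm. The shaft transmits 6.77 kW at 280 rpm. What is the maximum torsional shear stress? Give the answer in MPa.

25.6 MPa

ω = 2π·280/60 = 29.32 rad/s, so T = P/ω = 6.77×10³ / 29.32 = 230.9 N·m.
J = π(d_o⁴ − d_i⁴)/32 = π(0.0393⁴ − 0.0276⁴)/32 = 1.772×10^-7 m⁴.
τ_max = T·r/J = 230.9 × 0.0196 / 1.772×10^-7 = 2.560×10^7 Pa.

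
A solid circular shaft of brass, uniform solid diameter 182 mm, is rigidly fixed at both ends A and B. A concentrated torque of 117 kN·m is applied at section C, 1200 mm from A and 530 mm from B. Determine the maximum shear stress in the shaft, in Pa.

6.86e7 Pa

With uniform GJ and both ends fixed, compatibility θ_AC = θ_CB gives T_A·a = T_B·b, together with T_A + T_B = T₀.
T_A = T₀·b/(a+b) = 117000·530/1730 = 35840 N·m; T_B = 81160 N·m.
τ in each portion: τ_AC = 3.03×10^7 Pa, τ_CB = 6.86×10^7 Pa; maximum is in CB.
τ_max = T_CB·r/J = 81160·0.0910/1.08×10^-4 = 6.856×10^7 Pa.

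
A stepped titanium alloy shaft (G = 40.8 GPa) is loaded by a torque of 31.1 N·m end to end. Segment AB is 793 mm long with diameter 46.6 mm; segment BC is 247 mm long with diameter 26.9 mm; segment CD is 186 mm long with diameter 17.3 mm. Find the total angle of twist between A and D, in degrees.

J_AB = π(0.0466)⁴/32 = 4.63×10^-7 m⁴; J_BC = π(0.0269)⁴/32 = 5.14×10^-8 m⁴; J_CD = π(0.0173)⁴/32 = 8.79×10^-9 m⁴.
θ = (T/G)·Σ L_i/J_i = (31.10/40.8×10⁹)·(0.793/4.63×10^-7 + 0.247/5.14×10^-8 + 0.186/8.79×10^-9) = 0.02109 rad.

1.21°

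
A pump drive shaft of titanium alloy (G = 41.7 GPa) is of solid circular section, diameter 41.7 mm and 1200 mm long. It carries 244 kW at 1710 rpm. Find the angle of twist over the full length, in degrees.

ω = 2π·1710/60 = 179.1 rad/s, so T = P/ω = 244×10³ / 179.1 = 1363 N·m.
J = πd⁴/32 = π(0.0417)⁴/32 = 2.969×10^-7 m⁴.
θ = T·L/(G·J) = 1363 × 1.20 / (41.7×10⁹ × 2.969×10^-7) = 0.1321 rad.

7.57°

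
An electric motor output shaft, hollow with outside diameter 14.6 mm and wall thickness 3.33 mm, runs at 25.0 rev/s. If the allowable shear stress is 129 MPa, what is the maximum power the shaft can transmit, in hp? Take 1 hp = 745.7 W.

15.2 hp

J = π(d_o⁴ − d_i⁴)/32 = π(0.0146⁴ − 0.00794⁴)/32 = 4.071×10^-9 m⁴.
T_max = τ_allow·J/r = 1.29×10^8 × 4.071×10^-9 / 0.00730 = 71.93 N·m.
ω = 2π·25.0 = 157.1 rad/s, so P_max = T_max·ω = 1.130×10^4 W.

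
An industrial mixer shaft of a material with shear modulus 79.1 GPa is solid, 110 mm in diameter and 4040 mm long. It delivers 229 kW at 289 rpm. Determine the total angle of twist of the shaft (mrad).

26.9 mrad

ω = 2π·289/60 = 30.26 rad/s, so T = P/ω = 229×10³ / 30.26 = 7567 N·m.
J = πd⁴/32 = π(0.110)⁴/32 = 1.437×10^-5 m⁴.
θ = T·L/(G·J) = 7567 × 4.04 / (79.1×10⁹ × 1.437×10^-5) = 0.02689 rad.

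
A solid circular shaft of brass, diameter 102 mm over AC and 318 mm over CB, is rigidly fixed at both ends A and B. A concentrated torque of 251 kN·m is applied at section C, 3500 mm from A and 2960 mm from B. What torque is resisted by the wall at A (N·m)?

2230 N·m

Compatibility: T_A·a/J_AC = T_B·b/J_CB with T_A + T_B = T₀.
J_AC = 1.06×10^-5 m⁴, J_CB = 1.00×10^-3 m⁴, so T_A = T₀·(J_AC/a)/((J_AC/a)+(J_CB/b)) = 2227 N·m, T_B = 248800 N·m.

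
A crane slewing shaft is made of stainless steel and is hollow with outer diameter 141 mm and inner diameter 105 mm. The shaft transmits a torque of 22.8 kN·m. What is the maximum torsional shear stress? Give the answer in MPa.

59.8 MPa

J = π(d_o⁴ − d_i⁴)/32 = π(0.141⁴ − 0.105⁴)/32 = 2.687×10^-5 m⁴.
τ_max = T·r/J = 22800 × 0.0705 / 2.687×10^-5 = 5.982×10^7 Pa.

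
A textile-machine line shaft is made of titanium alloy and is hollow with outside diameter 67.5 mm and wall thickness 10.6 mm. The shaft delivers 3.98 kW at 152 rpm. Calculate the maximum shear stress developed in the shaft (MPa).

5.32 MPa

ω = 2π·152/60 = 15.92 rad/s, so T = P/ω = 3.98×10³ / 15.92 = 250.0 N·m.
J = π(d_o⁴ − d_i⁴)/32 = π(0.0675⁴ − 0.0463⁴)/32 = 1.587×10^-6 m⁴.
τ_max = T·r/J = 250.0 × 0.0338 / 1.587×10^-6 = 5.318×10^6 Pa.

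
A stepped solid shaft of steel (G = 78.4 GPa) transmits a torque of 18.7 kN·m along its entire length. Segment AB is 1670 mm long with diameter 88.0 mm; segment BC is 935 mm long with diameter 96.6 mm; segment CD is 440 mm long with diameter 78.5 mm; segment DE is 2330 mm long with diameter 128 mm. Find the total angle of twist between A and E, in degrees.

8.19°

J_AB = π(0.0880)⁴/32 = 5.89×10^-6 m⁴; J_BC = π(0.0966)⁴/32 = 8.55×10^-6 m⁴; J_CD = π(0.0785)⁴/32 = 3.73×10^-6 m⁴; J_DE = π(0.128)⁴/32 = 2.64×10^-5 m⁴.
θ = (T/G)·Σ L_i/J_i = (18700/78.4×10⁹)·(1.67/5.89×10^-6 + 0.935/8.55×10^-6 + 0.440/3.73×10^-6 + 2.33/2.64×10^-5) = 0.1430 rad.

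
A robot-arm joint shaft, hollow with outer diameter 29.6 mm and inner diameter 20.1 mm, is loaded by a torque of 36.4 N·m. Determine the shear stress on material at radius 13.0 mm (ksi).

1.16 ksi

J = π(d_o⁴ − d_i⁴)/32 = π(0.0296⁴ − 0.0201⁴)/32 = 5.934×10^-8 m⁴.
Shear stress varies linearly with radius: τ = T·r/J = 36.40 × 0.0130 / 5.934×10^-8 = 7.974×10^6 Pa.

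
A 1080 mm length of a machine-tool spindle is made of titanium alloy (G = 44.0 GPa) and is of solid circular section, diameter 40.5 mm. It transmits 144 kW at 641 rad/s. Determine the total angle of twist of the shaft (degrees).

1.20°

ω = 641 rad/s, so T = P/ω = 144×10³ / 641.0 = 224.6 N·m.
J = πd⁴/32 = π(0.0405)⁴/32 = 2.641×10^-7 m⁴.
θ = T·L/(G·J) = 224.6 × 1.08 / (44.0×10⁹ × 2.641×10^-7) = 0.02088 rad.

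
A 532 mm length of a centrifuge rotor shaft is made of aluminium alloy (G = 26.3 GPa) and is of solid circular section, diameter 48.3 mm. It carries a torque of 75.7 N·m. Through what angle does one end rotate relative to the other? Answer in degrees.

J = πd⁴/32 = π(0.0483)⁴/32 = 5.343×10^-7 m⁴.
θ = T·L/(G·J) = 75.70 × 0.532 / (26.3×10⁹ × 5.343×10^-7) = 2.866×10^-3 rad.

0.164°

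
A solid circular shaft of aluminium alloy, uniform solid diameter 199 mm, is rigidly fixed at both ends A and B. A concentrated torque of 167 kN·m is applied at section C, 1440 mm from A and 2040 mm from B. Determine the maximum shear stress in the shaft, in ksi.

With uniform GJ and both ends fixed, compatibility θ_AC = θ_CB gives T_A·a = T_B·b, together with T_A + T_B = T₀.
T_A = T₀·b/(a+b) = 167000·2040/3480 = 97900 N·m; T_B = 69100 N·m.
τ in each portion: τ_AC = 6.33×10^7 Pa, τ_CB = 4.47×10^7 Pa; maximum is in AC.
τ_max = T_AC·r/J = 97900·0.0995/1.54×10^-4 = 6.327×10^7 Pa.

9.18 ksi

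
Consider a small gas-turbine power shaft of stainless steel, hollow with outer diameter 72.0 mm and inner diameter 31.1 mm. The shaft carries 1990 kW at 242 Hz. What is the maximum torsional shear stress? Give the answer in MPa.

ω = 2π·242 = 1521 rad/s, so T = P/ω = 1990×10³ / 1521 = 1309 N·m.
J = π(d_o⁴ − d_i⁴)/32 = π(0.0720⁴ − 0.0311⁴)/32 = 2.546×10^-6 m⁴.
τ_max = T·r/J = 1309 × 0.0360 / 2.546×10^-6 = 1.850×10^7 Pa.

18.5 MPa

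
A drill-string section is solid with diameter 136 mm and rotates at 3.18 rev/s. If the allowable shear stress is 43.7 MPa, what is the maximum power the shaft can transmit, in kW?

431 kW

J = πd⁴/32 = π(0.136)⁴/32 = 3.359×10^-5 m⁴.
T_max = τ_allow·J/r = 4.37×10^7 × 3.359×10^-5 / 0.0680 = 21580 N·m.
ω = 2π·3.18 = 19.98 rad/s, so P_max = T_max·ω = 4.313×10^5 W.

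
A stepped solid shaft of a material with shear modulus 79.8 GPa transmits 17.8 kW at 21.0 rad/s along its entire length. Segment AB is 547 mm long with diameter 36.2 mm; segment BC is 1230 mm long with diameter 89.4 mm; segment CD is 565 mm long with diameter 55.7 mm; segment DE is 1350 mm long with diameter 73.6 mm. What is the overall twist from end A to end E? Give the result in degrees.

2.74°

ω = 21.0 rad/s, so T = P/ω = 17.8×10³ / 21.00 = 847.6 N·m.
J_AB = π(0.0362)⁴/32 = 1.69×10^-7 m⁴; J_BC = π(0.0894)⁴/32 = 6.27×10^-6 m⁴; J_CD = π(0.0557)⁴/32 = 9.45×10^-7 m⁴; J_DE = π(0.0736)⁴/32 = 2.88×10^-6 m⁴.
θ = (T/G)·Σ L_i/J_i = (847.6/79.8×10⁹)·(0.547/1.69×10^-7 + 1.23/6.27×10^-6 + 0.565/9.45×10^-7 + 1.35/2.88×10^-6) = 0.04787 rad.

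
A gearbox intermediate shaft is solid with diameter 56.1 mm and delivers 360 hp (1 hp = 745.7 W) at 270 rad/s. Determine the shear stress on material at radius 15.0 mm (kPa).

15300 kPa

ω = 270 rad/s, so T = P/ω = 360×745.7 / 270.0 = 994.3 N·m.
J = πd⁴/32 = π(0.0561)⁴/32 = 9.724×10^-7 m⁴.
Shear stress varies linearly with radius: τ = T·r/J = 994.3 × 0.0150 / 9.724×10^-7 = 1.534×10^7 Pa.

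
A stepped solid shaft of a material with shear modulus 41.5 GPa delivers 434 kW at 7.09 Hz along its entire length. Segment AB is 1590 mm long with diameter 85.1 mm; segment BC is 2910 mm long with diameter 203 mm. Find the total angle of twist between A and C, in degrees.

4.39°

ω = 2π·7.09 = 44.55 rad/s, so T = P/ω = 434×10³ / 44.55 = 9742 N·m.
J_AB = π(0.0851)⁴/32 = 5.15×10^-6 m⁴; J_BC = π(0.203)⁴/32 = 1.67×10^-4 m⁴.
θ = (T/G)·Σ L_i/J_i = (9742/41.5×10⁹)·(1.59/5.15×10^-6 + 2.91/1.67×10^-4) = 0.07659 rad.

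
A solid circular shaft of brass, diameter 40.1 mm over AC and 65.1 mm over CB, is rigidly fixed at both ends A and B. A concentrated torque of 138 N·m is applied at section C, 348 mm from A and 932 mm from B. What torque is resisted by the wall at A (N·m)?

38.4 N·m

Compatibility: T_A·a/J_AC = T_B·b/J_CB with T_A + T_B = T₀.
J_AC = 2.54×10^-7 m⁴, J_CB = 1.76×10^-6 m⁴, so T_A = T₀·(J_AC/a)/((J_AC/a)+(J_CB/b)) = 38.40 N·m, T_B = 99.60 N·m.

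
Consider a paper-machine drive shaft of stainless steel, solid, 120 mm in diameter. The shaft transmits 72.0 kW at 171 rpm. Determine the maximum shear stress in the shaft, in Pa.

1.19e7 Pa

ω = 2π·171/60 = 17.91 rad/s, so T = P/ω = 72.0×10³ / 17.91 = 4021 N·m.
J = πd⁴/32 = π(0.120)⁴/32 = 2.036×10^-5 m⁴.
τ_max = T·r/J = 4021 × 0.0600 / 2.036×10^-5 = 1.185×10^7 Pa.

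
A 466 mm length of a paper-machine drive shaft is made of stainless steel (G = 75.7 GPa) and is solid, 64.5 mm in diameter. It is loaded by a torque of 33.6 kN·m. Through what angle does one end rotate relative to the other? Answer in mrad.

122 mrad

J = πd⁴/32 = π(0.0645)⁴/32 = 1.699×10^-6 m⁴.
θ = T·L/(G·J) = 33600 × 0.466 / (75.7×10⁹ × 1.699×10^-6) = 0.1217 rad.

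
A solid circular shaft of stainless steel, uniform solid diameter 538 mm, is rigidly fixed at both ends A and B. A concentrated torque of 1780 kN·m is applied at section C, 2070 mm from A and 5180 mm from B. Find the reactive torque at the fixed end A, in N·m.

1.27e6 N·m

With uniform GJ and both ends fixed, compatibility θ_AC = θ_CB gives T_A·a = T_B·b, together with T_A + T_B = T₀.
T_A = T₀·b/(a+b) = 1.780e6·5180/7250 = 1.272e6 N·m; T_B = 508200 N·m.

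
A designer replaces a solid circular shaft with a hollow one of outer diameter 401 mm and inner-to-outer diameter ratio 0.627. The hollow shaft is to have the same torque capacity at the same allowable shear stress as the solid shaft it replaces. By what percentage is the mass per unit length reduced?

32.1 %

Equal τ_max and T ⇒ the solid shaft needs d_s³ = d_o³(1−k⁴), so d_s = 401·(1−0.627⁴)^(1/3) = 379.2 mm.
Area ratio A_h/A_s = d_o²(1−k²)/d_s² = (1−k²)/(1−k⁴)^(2/3) = 0.6787.
Mass saving = 1 − 0.6787 = 32.1 %.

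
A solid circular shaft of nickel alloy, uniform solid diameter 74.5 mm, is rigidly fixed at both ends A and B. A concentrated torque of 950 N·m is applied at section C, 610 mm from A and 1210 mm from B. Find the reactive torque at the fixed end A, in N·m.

632 N·m

With uniform GJ and both ends fixed, compatibility θ_AC = θ_CB gives T_A·a = T_B·b, together with T_A + T_B = T₀.
T_A = T₀·b/(a+b) = 950.0·1210/1820 = 631.6 N·m; T_B = 318.4 N·m.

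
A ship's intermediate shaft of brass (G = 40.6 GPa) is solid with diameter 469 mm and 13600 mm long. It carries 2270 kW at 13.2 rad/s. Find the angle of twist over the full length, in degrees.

0.695°

ω = 13.2 rad/s, so T = P/ω = 2270×10³ / 13.20 = 172000 N·m.
J = πd⁴/32 = π(0.469)⁴/32 = 4.750×10^-3 m⁴.
θ = T·L/(G·J) = 172000 × 13.6 / (40.6×10⁹ × 4.750×10^-3) = 0.01213 rad.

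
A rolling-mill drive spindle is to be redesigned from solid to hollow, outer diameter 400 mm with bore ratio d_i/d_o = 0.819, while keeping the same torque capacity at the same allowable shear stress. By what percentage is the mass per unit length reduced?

51.0 %

Equal τ_max and T ⇒ the solid shaft needs d_s³ = d_o³(1−k⁴), so d_s = 400·(1−0.819⁴)^(1/3) = 327.7 mm.
Area ratio A_h/A_s = d_o²(1−k²)/d_s² = (1−k²)/(1−k⁴)^(2/3) = 0.4904.
Mass saving = 1 − 0.4904 = 51.0 %.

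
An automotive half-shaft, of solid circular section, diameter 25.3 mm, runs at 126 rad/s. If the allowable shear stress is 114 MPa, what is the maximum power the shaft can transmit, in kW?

J = πd⁴/32 = π(0.0253)⁴/32 = 4.022×10^-8 m⁴.
T_max = τ_allow·J/r = 1.14×10^8 × 4.022×10^-8 / 0.0126 = 362.5 N·m.
ω = 126 rad/s, so P_max = T_max·ω = 4.567×10^4 W.

45.7 kW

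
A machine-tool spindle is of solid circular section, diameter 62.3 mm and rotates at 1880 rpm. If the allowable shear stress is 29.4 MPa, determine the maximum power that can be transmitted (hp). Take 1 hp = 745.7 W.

J = πd⁴/32 = π(0.0623)⁴/32 = 1.479×10^-6 m⁴.
T_max = τ_allow·J/r = 2.94×10^7 × 1.479×10^-6 / 0.0311 = 1396 N·m.
ω = 2π·1880/60 = 196.9 rad/s, so P_max = T_max·ω = 2.748×10^5 W.

369 hp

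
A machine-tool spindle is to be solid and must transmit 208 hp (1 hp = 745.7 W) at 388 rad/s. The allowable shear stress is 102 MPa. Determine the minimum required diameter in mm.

27.1 mm

ω = 388 rad/s, so T = P/ω = 208×745.7 / 388.0 = 399.8 N·m.
For a solid shaft τ_max = 16T/(πd³), so d = (16T/(π τ_allow))^(1/3) = (16·399.8/(π·1.02×10^8))^(1/3) = 0.02713 m.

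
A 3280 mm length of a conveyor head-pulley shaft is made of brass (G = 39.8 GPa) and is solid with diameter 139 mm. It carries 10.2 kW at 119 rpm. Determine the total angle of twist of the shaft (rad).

ω = 2π·119/60 = 12.46 rad/s, so T = P/ω = 10.2×10³ / 12.46 = 818.5 N·m.
J = πd⁴/32 = π(0.139)⁴/32 = 3.665×10^-5 m⁴.
θ = T·L/(G·J) = 818.5 × 3.28 / (39.8×10⁹ × 3.665×10^-5) = 1.841×10^-3 rad.

0.00184 rad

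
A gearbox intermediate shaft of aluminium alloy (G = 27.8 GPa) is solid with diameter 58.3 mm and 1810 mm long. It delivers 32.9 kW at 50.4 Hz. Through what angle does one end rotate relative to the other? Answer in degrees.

ω = 2π·50.4 = 316.7 rad/s, so T = P/ω = 32.9×10³ / 316.7 = 103.9 N·m.
J = πd⁴/32 = π(0.0583)⁴/32 = 1.134×10^-6 m⁴.
θ = T·L/(G·J) = 103.9 × 1.81 / (27.8×10⁹ × 1.134×10^-6) = 5.964×10^-3 rad.

0.342°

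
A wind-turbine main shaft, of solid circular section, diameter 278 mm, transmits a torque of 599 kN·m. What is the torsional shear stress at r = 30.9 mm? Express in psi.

J = πd⁴/32 = π(0.278)⁴/32 = 5.864×10^-4 m⁴.
Shear stress varies linearly with radius: τ = T·r/J = 599000 × 0.0309 / 5.864×10^-4 = 3.157×10^7 Pa.

4580 psi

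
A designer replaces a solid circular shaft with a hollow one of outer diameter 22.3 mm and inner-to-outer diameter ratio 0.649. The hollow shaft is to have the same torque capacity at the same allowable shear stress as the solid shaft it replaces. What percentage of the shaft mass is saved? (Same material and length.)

34.1 %

Equal τ_max and T ⇒ the solid shaft needs d_s³ = d_o³(1−k⁴), so d_s = 22.3·(1−0.649⁴)^(1/3) = 20.89 mm.
Area ratio A_h/A_s = d_o²(1−k²)/d_s² = (1−k²)/(1−k⁴)^(2/3) = 0.6593.
Mass saving = 1 − 0.6593 = 34.1 %.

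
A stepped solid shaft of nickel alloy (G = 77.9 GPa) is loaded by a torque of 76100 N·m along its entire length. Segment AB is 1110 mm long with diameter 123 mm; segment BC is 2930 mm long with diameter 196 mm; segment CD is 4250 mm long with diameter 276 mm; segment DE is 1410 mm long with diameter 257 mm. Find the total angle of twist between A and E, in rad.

0.0785 rad

J_AB = π(0.123)⁴/32 = 2.25×10^-5 m⁴; J_BC = π(0.196)⁴/32 = 1.45×10^-4 m⁴; J_CD = π(0.276)⁴/32 = 5.70×10^-4 m⁴; J_DE = π(0.257)⁴/32 = 4.28×10^-4 m⁴.
θ = (T/G)·Σ L_i/J_i = (76100/77.9×10⁹)·(1.11/2.25×10^-5 + 2.93/1.45×10^-4 + 4.25/5.70×10^-4 + 1.41/4.28×10^-4) = 0.07852 rad.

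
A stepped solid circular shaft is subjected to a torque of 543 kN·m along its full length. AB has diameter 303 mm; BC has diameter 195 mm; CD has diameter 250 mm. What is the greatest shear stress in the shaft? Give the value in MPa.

Under the same torque, τ_max = 16T/(πd³) is largest where d is smallest — segment BC (d = 195 mm).
τ_max = 16·543000/(π·(0.195)³) = 3.730×10^8 Pa.

373 MPa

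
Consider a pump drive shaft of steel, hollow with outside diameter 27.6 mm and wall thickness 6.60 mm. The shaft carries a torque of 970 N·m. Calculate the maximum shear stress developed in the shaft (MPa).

J = π(d_o⁴ − d_i⁴)/32 = π(0.0276⁴ − 0.0144⁴)/32 = 5.275×10^-8 m⁴.
τ_max = T·r/J = 970.0 × 0.0138 / 5.275×10^-8 = 2.538×10^8 Pa.

254 MPa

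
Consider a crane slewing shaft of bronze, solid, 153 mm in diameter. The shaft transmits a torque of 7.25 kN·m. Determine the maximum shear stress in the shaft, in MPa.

J = πd⁴/32 = π(0.153)⁴/32 = 5.380×10^-5 m⁴.
τ_max = T·r/J = 7250 × 0.0765 / 5.380×10^-5 = 1.031×10^7 Pa.

10.3 MPa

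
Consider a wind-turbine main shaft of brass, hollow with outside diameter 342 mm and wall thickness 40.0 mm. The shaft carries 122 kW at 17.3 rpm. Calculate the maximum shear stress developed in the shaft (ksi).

1.90 ksi

ω = 2π·17.3/60 = 1.812 rad/s, so T = P/ω = 122×10³ / 1.812 = 67340 N·m.
J = π(d_o⁴ − d_i⁴)/32 = π(0.342⁴ − 0.262⁴)/32 = 8.805×10^-4 m⁴.
τ_max = T·r/J = 67340 × 0.171 / 8.805×10^-4 = 1.308×10^7 Pa.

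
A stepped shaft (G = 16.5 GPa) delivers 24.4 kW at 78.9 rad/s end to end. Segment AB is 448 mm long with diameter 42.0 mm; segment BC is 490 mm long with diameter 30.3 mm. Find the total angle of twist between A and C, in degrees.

ω = 78.9 rad/s, so T = P/ω = 24.4×10³ / 78.90 = 309.3 N·m.
J_AB = π(0.0420)⁴/32 = 3.05×10^-7 m⁴; J_BC = π(0.0303)⁴/32 = 8.28×10^-8 m⁴.
θ = (T/G)·Σ L_i/J_i = (309.3/16.5×10⁹)·(0.448/3.05×10^-7 + 0.490/8.28×10^-8) = 0.1385 rad.

7.93°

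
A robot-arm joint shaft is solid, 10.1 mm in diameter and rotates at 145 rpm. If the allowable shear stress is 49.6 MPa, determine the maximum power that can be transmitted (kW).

J = πd⁴/32 = π(0.0101)⁴/32 = 1.022×10^-9 m⁴.
T_max = τ_allow·J/r = 4.96×10^7 × 1.022×10^-9 / 0.00505 = 10.03 N·m.
ω = 2π·145/60 = 15.18 rad/s, so P_max = T_max·ω = 152.4 W.

0.152 kW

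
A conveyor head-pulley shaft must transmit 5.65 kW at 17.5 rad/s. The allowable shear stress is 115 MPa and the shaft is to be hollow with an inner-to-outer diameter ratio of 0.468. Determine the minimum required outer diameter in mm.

ω = 17.5 rad/s, so T = P/ω = 5.65×10³ / 17.50 = 322.9 N·m.
For a hollow shaft with d_i/d_o = 0.468: τ_max = 16T/(π d_o³ (1−k⁴)), so d_o = [16T/(π τ_allow (1−k⁴))]^(1/3) = [16·322.9/(π·1.15×10^8·0.9520)]^(1/3) = 0.02467 m.

24.7 mm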